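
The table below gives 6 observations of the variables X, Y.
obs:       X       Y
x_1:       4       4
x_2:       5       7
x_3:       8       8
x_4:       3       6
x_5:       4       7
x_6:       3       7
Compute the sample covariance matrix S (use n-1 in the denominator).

Step 1 — column means:
  mean(X) = (4 + 5 + 8 + 3 + 4 + 3) / 6 = 27/6 = 4.5
  mean(Y) = (4 + 7 + 8 + 6 + 7 + 7) / 6 = 39/6 = 6.5

Step 2 — sample covariance S[i,j] = (1/(n-1)) · Σ_k (x_{k,i} - mean_i) · (x_{k,j} - mean_j), with n-1 = 5.
  S[X,X] = ((-0.5)·(-0.5) + (0.5)·(0.5) + (3.5)·(3.5) + (-1.5)·(-1.5) + (-0.5)·(-0.5) + (-1.5)·(-1.5)) / 5 = 17.5/5 = 3.5
  S[X,Y] = ((-0.5)·(-2.5) + (0.5)·(0.5) + (3.5)·(1.5) + (-1.5)·(-0.5) + (-0.5)·(0.5) + (-1.5)·(0.5)) / 5 = 6.5/5 = 1.3
  S[Y,Y] = ((-2.5)·(-2.5) + (0.5)·(0.5) + (1.5)·(1.5) + (-0.5)·(-0.5) + (0.5)·(0.5) + (0.5)·(0.5)) / 5 = 9.5/5 = 1.9

S is symmetric (S[j,i] = S[i,j]). Assembling:

S = [[3.5, 1.3],
 [1.3, 1.9]]


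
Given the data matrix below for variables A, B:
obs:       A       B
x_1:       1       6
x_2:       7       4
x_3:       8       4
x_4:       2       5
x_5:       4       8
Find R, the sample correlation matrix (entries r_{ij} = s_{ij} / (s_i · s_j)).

Step 1 — column means:
  mean(A) = (1 + 7 + 8 + 2 + 4) / 5 = 22/5 = 4.4
  mean(B) = (6 + 4 + 4 + 5 + 8) / 5 = 27/5 = 5.4

Step 2 — sample variances and covariances s[i,j] = (1/(n-1)) · Σ_k (x_{k,i} - mean_i) · (x_{k,j} - mean_j), with n-1 = 4:
  s[A,A] = ((-3.4)·(-3.4) + (2.6)·(2.6) + (3.6)·(3.6) + (-2.4)·(-2.4) + (-0.4)·(-0.4)) / 4 = 37.2/4 = 9.3
  s[A,B] = ((-3.4)·(0.6) + (2.6)·(-1.4) + (3.6)·(-1.4) + (-2.4)·(-0.4) + (-0.4)·(2.6)) / 4 = -10.8/4 = -2.7
  s[B,B] = ((0.6)·(0.6) + (-1.4)·(-1.4) + (-1.4)·(-1.4) + (-0.4)·(-0.4) + (2.6)·(2.6)) / 4 = 11.2/4 = 2.8
  Sample standard deviations s_i = √(s[i,i]):
  s(A) = √(9.3) = 3.0496
  s(B) = √(2.8) = 1.6733

Step 3 — r_{ij} = s_{ij} / (s_i · s_j):
  r[A,A] = 1 (diagonal).
  r[A,B] = -2.7 / (3.0496 · 1.6733) = -2.7 / 5.1029 = -0.5291
  r[B,B] = 1 (diagonal).

R is symmetric with unit diagonal. Assembling:

R = [[1, -0.5291],
 [-0.5291, 1]]


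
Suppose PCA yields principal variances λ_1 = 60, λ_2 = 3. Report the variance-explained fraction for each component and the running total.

Step 1 — total variance = trace(Sigma) = Σ λ_i = 60 + 3 = 63.

Step 2 — fraction explained by component i = λ_i / Σ λ:
  PC1: 60/63 = 0.9524
  PC2: 3/63 = 0.0476

Step 3 — cumulative fraction after k components = (λ_1 + ... + λ_k) / Σ λ:
  k = 1: 60/63 = 0.9524
  k = 2: (60 + 3)/63 = 63/63 = 1

Summary (fraction, with percent):

explained: PC1 0.9524 (95.24%), PC2 0.0476 (4.76%);  cumulative: 0.9524, 1


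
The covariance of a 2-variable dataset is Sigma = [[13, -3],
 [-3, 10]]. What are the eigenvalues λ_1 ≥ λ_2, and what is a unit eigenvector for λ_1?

Step 1 — characteristic polynomial of 2×2 Sigma:
  det(Sigma - λI) = λ² - trace · λ + det = 0.
  trace = 13 + 10 = 23, det = 13·10 - (-3)² = 121.
Step 2 — discriminant:
  Δ = trace² - 4·det = 529 - 484 = 45.
Step 3 — eigenvalues:
  λ = (trace ± √Δ)/2 = (23 ± 6.7082)/2,
  λ_1 = 14.8541,  λ_2 = 8.1459.

Step 4 — unit eigenvector for λ_1: solve (Sigma - λ_1 I)v = 0. First row:
  (13 - 14.8541)·v_x + (-3)·v_y = 0, i.e. (-1.8541)·v_x + (-3)·v_y = 0,
  so v ∝ (b, λ_1 - a) = (-3, 1.8541); multiply by -1 so the first entry is positive: u = (3, -1.8541).
  ||u|| = √((3)² + (-1.8541)²) = √(12.4377) ≈ 3.5267,
  v_1 = u/||u|| ≈ (0.8507, -0.5257) (||v_1|| = 1).

λ_1 = 14.8541,  λ_2 = 8.1459;  v_1 ≈ (0.8507, -0.5257)


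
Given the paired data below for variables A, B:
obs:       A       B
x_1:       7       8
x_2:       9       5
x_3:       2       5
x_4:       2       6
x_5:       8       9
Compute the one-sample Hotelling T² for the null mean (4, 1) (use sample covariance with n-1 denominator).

Step 1 — sample mean vector:
  mean(A) = (7 + 9 + 2 + 2 + 8) / 5 = 28/5 = 5.6
  mean(B) = (8 + 5 + 5 + 6 + 9) / 5 = 33/5 = 6.6
  x̄ = (5.6, 6.6),  deviation x̄ - mu_0 = (5.6, 6.6) - (4, 1) = (1.6, 5.6).

Step 2 — sample covariance matrix, S[i,j] = (1/(n-1)) · Σ_k (x_{k,i} - mean_i) · (x_{k,j} - mean_j), divisor n-1 = 4:
  S[A,A] = ((1.4)·(1.4) + (3.4)·(3.4) + (-3.6)·(-3.6) + (-3.6)·(-3.6) + (2.4)·(2.4)) / 4 = 45.2/4 = 11.3
  S[A,B] = ((1.4)·(1.4) + (3.4)·(-1.6) + (-3.6)·(-1.6) + (-3.6)·(-0.6) + (2.4)·(2.4)) / 4 = 10.2/4 = 2.55
  S[B,B] = ((1.4)·(1.4) + (-1.6)·(-1.6) + (-1.6)·(-1.6) + (-0.6)·(-0.6) + (2.4)·(2.4)) / 4 = 13.2/4 = 3.3
  S = [[11.3, 2.55],
 [2.55, 3.3]].

Step 3 — invert S. det(S) = 11.3·3.3 - (2.55)² = 30.7875.
  S^{-1} = (1/det) · [[d, -b], [-b, a]] = [[0.1072, -0.0828],
 [-0.0828, 0.367]].

Step 4 — quadratic form (x̄ - mu_0)^T · S^{-1} · (x̄ - mu_0):
  S^{-1} · (x̄ - mu_0) = (-0.2923, 1.9229),
  (x̄ - mu_0)^T · [...] = (1.6)·(-0.2923) + (5.6)·(1.9229) = 10.3003.

Step 5 — scale by n: T² = 5 · 10.3003 = 51.5014.

T² ≈ 51.5014


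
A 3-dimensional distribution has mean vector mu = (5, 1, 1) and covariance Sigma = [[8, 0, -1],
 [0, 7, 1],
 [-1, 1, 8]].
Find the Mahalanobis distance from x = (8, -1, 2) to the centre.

Step 1 — centre the observation: (x - mu) = (3, -2, 1).

Step 2 — invert Sigma (cofactor / det for 3×3, or solve directly):
  Sigma^{-1} = [[0.127, -0.0023, 0.0162],
 [-0.0023, 0.1455, -0.0185],
 [0.0162, -0.0185, 0.1293]].

Step 3 — form the quadratic (x - mu)^T · Sigma^{-1} · (x - mu):
  Sigma^{-1} · (x - mu) = (0.4018, -0.3164, 0.2148).
  (x - mu)^T · [Sigma^{-1} · (x - mu)] = (3)·(0.4018) + (-2)·(-0.3164) + (1)·(0.2148) = 2.0531.

Step 4 — take square root: d = √(2.0531) ≈ 1.4329.

d(x, mu) = √(2.0531) ≈ 1.4329


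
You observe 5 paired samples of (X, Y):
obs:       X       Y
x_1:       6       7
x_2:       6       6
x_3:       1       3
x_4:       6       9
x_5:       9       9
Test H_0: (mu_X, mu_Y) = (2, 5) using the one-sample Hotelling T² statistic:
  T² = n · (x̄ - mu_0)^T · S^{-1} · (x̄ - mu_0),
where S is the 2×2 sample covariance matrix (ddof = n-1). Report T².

Step 1 — sample mean vector:
  mean(X) = (6 + 6 + 1 + 6 + 9) / 5 = 28/5 = 5.6
  mean(Y) = (7 + 6 + 3 + 9 + 9) / 5 = 34/5 = 6.8
  x̄ = (5.6, 6.8),  deviation x̄ - mu_0 = (5.6, 6.8) - (2, 5) = (3.6, 1.8).

Step 2 — sample covariance matrix, S[i,j] = (1/(n-1)) · Σ_k (x_{k,i} - mean_i) · (x_{k,j} - mean_j), divisor n-1 = 4:
  S[X,X] = ((0.4)·(0.4) + (0.4)·(0.4) + (-4.6)·(-4.6) + (0.4)·(0.4) + (3.4)·(3.4)) / 4 = 33.2/4 = 8.3
  S[X,Y] = ((0.4)·(0.2) + (0.4)·(-0.8) + (-4.6)·(-3.8) + (0.4)·(2.2) + (3.4)·(2.2)) / 4 = 25.6/4 = 6.4
  S[Y,Y] = ((0.2)·(0.2) + (-0.8)·(-0.8) + (-3.8)·(-3.8) + (2.2)·(2.2) + (2.2)·(2.2)) / 4 = 24.8/4 = 6.2
  S = [[8.3, 6.4],
 [6.4, 6.2]].

Step 3 — invert S. det(S) = 8.3·6.2 - (6.4)² = 10.5.
  S^{-1} = (1/det) · [[d, -b], [-b, a]] = [[0.5905, -0.6095],
 [-0.6095, 0.7905]].

Step 4 — quadratic form (x̄ - mu_0)^T · S^{-1} · (x̄ - mu_0):
  S^{-1} · (x̄ - mu_0) = (1.0286, -0.7714),
  (x̄ - mu_0)^T · [...] = (3.6)·(1.0286) + (1.8)·(-0.7714) = 2.3143.

Step 5 — scale by n: T² = 5 · 2.3143 = 11.5714.

T² ≈ 11.5714


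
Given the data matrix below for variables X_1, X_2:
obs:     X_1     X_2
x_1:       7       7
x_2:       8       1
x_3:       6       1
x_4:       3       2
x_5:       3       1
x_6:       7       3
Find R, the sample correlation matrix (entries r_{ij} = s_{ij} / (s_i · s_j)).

Step 1 — column means:
  mean(X_1) = (7 + 8 + 6 + 3 + 3 + 7) / 6 = 34/6 = 5.6667
  mean(X_2) = (7 + 1 + 1 + 2 + 1 + 3) / 6 = 15/6 = 2.5

Step 2 — sample variances and covariances s[i,j] = (1/(n-1)) · Σ_k (x_{k,i} - mean_i) · (x_{k,j} - mean_j), with n-1 = 5:
  s[X_1,X_1] = ((1.3333)·(1.3333) + (2.3333)·(2.3333) + (0.3333)·(0.3333) + (-2.6667)·(-2.6667) + (-2.6667)·(-2.6667) + (1.3333)·(1.3333)) / 5 = 23.3333/5 = 4.6667
  s[X_1,X_2] = ((1.3333)·(4.5) + (2.3333)·(-1.5) + (0.3333)·(-1.5) + (-2.6667)·(-0.5) + (-2.6667)·(-1.5) + (1.3333)·(0.5)) / 5 = 8/5 = 1.6
  s[X_2,X_2] = ((4.5)·(4.5) + (-1.5)·(-1.5) + (-1.5)·(-1.5) + (-0.5)·(-0.5) + (-1.5)·(-1.5) + (0.5)·(0.5)) / 5 = 27.5/5 = 5.5
  Sample standard deviations s_i = √(s[i,i]):
  s(X_1) = √(4.6667) = 2.1602
  s(X_2) = √(5.5) = 2.3452

Step 3 — r_{ij} = s_{ij} / (s_i · s_j):
  r[X_1,X_1] = 1 (diagonal).
  r[X_1,X_2] = 1.6 / (2.1602 · 2.3452) = 1.6 / 5.0662 = 0.3158
  r[X_2,X_2] = 1 (diagonal).

R is symmetric with unit diagonal. Assembling:

R = [[1, 0.3158],
 [0.3158, 1]]


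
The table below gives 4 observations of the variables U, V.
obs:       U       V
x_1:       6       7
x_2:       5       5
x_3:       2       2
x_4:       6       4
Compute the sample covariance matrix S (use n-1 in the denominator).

Step 1 — column means:
  mean(U) = (6 + 5 + 2 + 6) / 4 = 19/4 = 4.75
  mean(V) = (7 + 5 + 2 + 4) / 4 = 18/4 = 4.5

Step 2 — sample covariance S[i,j] = (1/(n-1)) · Σ_k (x_{k,i} - mean_i) · (x_{k,j} - mean_j), with n-1 = 3.
  S[U,U] = ((1.25)·(1.25) + (0.25)·(0.25) + (-2.75)·(-2.75) + (1.25)·(1.25)) / 3 = 10.75/3 = 3.5833
  S[U,V] = ((1.25)·(2.5) + (0.25)·(0.5) + (-2.75)·(-2.5) + (1.25)·(-0.5)) / 3 = 9.5/3 = 3.1667
  S[V,V] = ((2.5)·(2.5) + (0.5)·(0.5) + (-2.5)·(-2.5) + (-0.5)·(-0.5)) / 3 = 13/3 = 4.3333

S is symmetric (S[j,i] = S[i,j]). Assembling:

S = [[3.5833, 3.1667],
 [3.1667, 4.3333]]


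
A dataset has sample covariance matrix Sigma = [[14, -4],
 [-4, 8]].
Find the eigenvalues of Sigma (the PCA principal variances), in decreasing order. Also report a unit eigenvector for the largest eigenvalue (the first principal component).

Step 1 — characteristic polynomial of 2×2 Sigma:
  det(Sigma - λI) = λ² - trace · λ + det = 0.
  trace = 14 + 8 = 22, det = 14·8 - (-4)² = 96.
Step 2 — discriminant:
  Δ = trace² - 4·det = 484 - 384 = 100.
Step 3 — eigenvalues:
  λ = (trace ± √Δ)/2 = (22 ± 10)/2,
  λ_1 = 16,  λ_2 = 6.

Step 4 — unit eigenvector for λ_1: solve (Sigma - λ_1 I)v = 0. First row:
  (14 - 16)·v_x + (-4)·v_y = 0, i.e. (-2)·v_x + (-4)·v_y = 0,
  so v ∝ (b, λ_1 - a) = (-4, 2); multiply by -1 so the first entry is positive: u = (4, -2).
  ||u|| = √((4)² + (-2)²) = √(20) ≈ 4.4721,
  v_1 = u/||u|| ≈ (0.8944, -0.4472) (||v_1|| = 1).

λ_1 = 16,  λ_2 = 6;  v_1 ≈ (0.8944, -0.4472)


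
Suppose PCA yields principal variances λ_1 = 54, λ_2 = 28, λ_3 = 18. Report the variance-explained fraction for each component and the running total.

Step 1 — total variance = trace(Sigma) = Σ λ_i = 54 + 28 + 18 = 100.

Step 2 — fraction explained by component i = λ_i / Σ λ:
  PC1: 54/100 = 0.54
  PC2: 28/100 = 0.28
  PC3: 18/100 = 0.18

Step 3 — cumulative fraction after k components = (λ_1 + ... + λ_k) / Σ λ:
  k = 1: 54/100 = 0.54
  k = 2: (54 + 28)/100 = 82/100 = 0.82
  k = 3: (54 + 28 + 18)/100 = 100/100 = 1

Summary (fraction, with percent):

explained: PC1 0.54 (54%), PC2 0.28 (28%), PC3 0.18 (18%);  cumulative: 0.54, 0.82, 1


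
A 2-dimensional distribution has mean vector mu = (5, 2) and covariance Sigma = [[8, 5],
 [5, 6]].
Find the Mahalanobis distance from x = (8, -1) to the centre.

Step 1 — centre the observation: (x - mu) = (3, -3).

Step 2 — invert Sigma. det(Sigma) = 8·6 - (5)² = 23.
  Sigma^{-1} = (1/det) · [[d, -b], [-b, a]] = [[0.2609, -0.2174],
 [-0.2174, 0.3478]].

Step 3 — form the quadratic (x - mu)^T · Sigma^{-1} · (x - mu):
  Sigma^{-1} · (x - mu) = (1.4348, -1.6957).
  (x - mu)^T · [Sigma^{-1} · (x - mu)] = (3)·(1.4348) + (-3)·(-1.6957) = 9.3913.

Step 4 — take square root: d = √(9.3913) ≈ 3.0645.

d(x, mu) = √(9.3913) ≈ 3.0645


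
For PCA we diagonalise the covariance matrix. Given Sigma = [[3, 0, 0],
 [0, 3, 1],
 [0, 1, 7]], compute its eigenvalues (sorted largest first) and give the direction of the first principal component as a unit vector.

Step 1 — characteristic polynomial p(λ) = det(λI - Sigma) = λ³ - tr·λ² + c_1·λ - det, where tr = trace, c_1 = sum of the principal 2×2 minors, det = det(Sigma):
  tr = 3 + 3 + 7 = 13,
  c_1 = (3·3 - (0)²) + (3·7 - (0)²) + (3·7 - (1)²) = 9 + 21 + 20 = 50,
  det = 3·(3·7 - (1)²) - (0)·((0)·7 - (1)·(0)) + (0)·((0)·(1) - 3·(0)) = 3·(20) - (0)·(0) + (0)·(0) = 60.
  So p(λ) = λ³ - 13λ² + 50λ - 60.
Step 2 — look for an integer root (rational root theorem: any rational root is an integer divisor of 60). Testing λ = 3:
  p(3) = 27 - 117 + 150 - 60 = 0  ✓
  Dividing out (λ - 3): p(λ) = (λ - 3)(λ² - 10λ + 20).
Step 3 — remaining eigenvalues from the quadratic λ² - 10λ + 20 = 0:
  Δ = 10² - 4·20 = 100 - 80 = 20,  λ = (10 ± √20)/2 = (10 ± 4.4721)/2 ≈ 7.2361 or 2.7639.
  Sorted: λ_1 = 7.2361,  λ_2 = 3,  λ_3 = 2.7639  (check: sum = 13 = tr ✓).

Step 4 — unit eigenvector for λ_1 ≈ 7.2361: v spans the null space of (Sigma - λ_1 I), whose rows are
  r_1 = (-4.2361, 0, 0),  r_2 = (0, -4.2361, 1),  r_3 = (0, 1, -0.2361).
  v is orthogonal to every row, so take v ∝ r_1 × r_2 = ((0)·(1) - (0)·(-4.2361), (0)·(0) - (-4.2361)·(1), (-4.2361)·(-4.2361) - (0)·(0)) ≈ (0, 4.2361, 17.9443).
  Let u = (0, 4.2361, 17.9443).
  ||u|| = √((0)² + (4.2361)² + (17.9443)²) = √(339.9412) ≈ 18.4375,  v_1 = u/||u|| ≈ (0, 0.2298, 0.9732) (||v_1|| = 1).

λ_1 = 7.2361,  λ_2 = 3,  λ_3 = 2.7639;  v_1 ≈ (0, 0.2298, 0.9732)


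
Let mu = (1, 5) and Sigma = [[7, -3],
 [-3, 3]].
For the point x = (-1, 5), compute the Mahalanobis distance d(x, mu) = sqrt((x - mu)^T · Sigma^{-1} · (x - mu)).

Step 1 — centre the observation: (x - mu) = (-2, 0).

Step 2 — invert Sigma. det(Sigma) = 7·3 - (-3)² = 12.
  Sigma^{-1} = (1/det) · [[d, -b], [-b, a]] = [[0.25, 0.25],
 [0.25, 0.5833]].

Step 3 — form the quadratic (x - mu)^T · Sigma^{-1} · (x - mu):
  Sigma^{-1} · (x - mu) = (-0.5, -0.5).
  (x - mu)^T · [Sigma^{-1} · (x - mu)] = (-2)·(-0.5) + (0)·(-0.5) = 1.

Step 4 — take square root: d = √(1) ≈ 1.

d(x, mu) = √(1) ≈ 1


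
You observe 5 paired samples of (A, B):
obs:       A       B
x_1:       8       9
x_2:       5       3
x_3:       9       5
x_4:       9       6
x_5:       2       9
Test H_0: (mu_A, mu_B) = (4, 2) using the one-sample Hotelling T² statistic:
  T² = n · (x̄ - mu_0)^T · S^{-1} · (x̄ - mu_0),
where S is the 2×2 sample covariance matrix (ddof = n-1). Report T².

Step 1 — sample mean vector:
  mean(A) = (8 + 5 + 9 + 9 + 2) / 5 = 33/5 = 6.6
  mean(B) = (9 + 3 + 5 + 6 + 9) / 5 = 32/5 = 6.4
  x̄ = (6.6, 6.4),  deviation x̄ - mu_0 = (6.6, 6.4) - (4, 2) = (2.6, 4.4).

Step 2 — sample covariance matrix, S[i,j] = (1/(n-1)) · Σ_k (x_{k,i} - mean_i) · (x_{k,j} - mean_j), divisor n-1 = 4:
  S[A,A] = ((1.4)·(1.4) + (-1.6)·(-1.6) + (2.4)·(2.4) + (2.4)·(2.4) + (-4.6)·(-4.6)) / 4 = 37.2/4 = 9.3
  S[A,B] = ((1.4)·(2.6) + (-1.6)·(-3.4) + (2.4)·(-1.4) + (2.4)·(-0.4) + (-4.6)·(2.6)) / 4 = -7.2/4 = -1.8
  S[B,B] = ((2.6)·(2.6) + (-3.4)·(-3.4) + (-1.4)·(-1.4) + (-0.4)·(-0.4) + (2.6)·(2.6)) / 4 = 27.2/4 = 6.8
  S = [[9.3, -1.8],
 [-1.8, 6.8]].

Step 3 — invert S. det(S) = 9.3·6.8 - (-1.8)² = 60.
  S^{-1} = (1/det) · [[d, -b], [-b, a]] = [[0.1133, 0.03],
 [0.03, 0.155]].

Step 4 — quadratic form (x̄ - mu_0)^T · S^{-1} · (x̄ - mu_0):
  S^{-1} · (x̄ - mu_0) = (0.4267, 0.76),
  (x̄ - mu_0)^T · [...] = (2.6)·(0.4267) + (4.4)·(0.76) = 4.4533.

Step 5 — scale by n: T² = 5 · 4.4533 = 22.2667.

T² ≈ 22.2667


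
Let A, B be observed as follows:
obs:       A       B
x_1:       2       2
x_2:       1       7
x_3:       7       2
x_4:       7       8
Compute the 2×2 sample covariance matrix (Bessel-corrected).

Step 1 — column means:
  mean(A) = (2 + 1 + 7 + 7) / 4 = 17/4 = 4.25
  mean(B) = (2 + 7 + 2 + 8) / 4 = 19/4 = 4.75

Step 2 — sample covariance S[i,j] = (1/(n-1)) · Σ_k (x_{k,i} - mean_i) · (x_{k,j} - mean_j), with n-1 = 3.
  S[A,A] = ((-2.25)·(-2.25) + (-3.25)·(-3.25) + (2.75)·(2.75) + (2.75)·(2.75)) / 3 = 30.75/3 = 10.25
  S[A,B] = ((-2.25)·(-2.75) + (-3.25)·(2.25) + (2.75)·(-2.75) + (2.75)·(3.25)) / 3 = 0.25/3 = 0.0833
  S[B,B] = ((-2.75)·(-2.75) + (2.25)·(2.25) + (-2.75)·(-2.75) + (3.25)·(3.25)) / 3 = 30.75/3 = 10.25

S is symmetric (S[j,i] = S[i,j]). Assembling:

S = [[10.25, 0.0833],
 [0.0833, 10.25]]


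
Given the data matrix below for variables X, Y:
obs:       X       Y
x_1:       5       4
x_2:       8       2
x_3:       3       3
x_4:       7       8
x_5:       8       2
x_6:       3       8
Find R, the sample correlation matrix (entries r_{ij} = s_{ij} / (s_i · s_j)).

Step 1 — column means:
  mean(X) = (5 + 8 + 3 + 7 + 8 + 3) / 6 = 34/6 = 5.6667
  mean(Y) = (4 + 2 + 3 + 8 + 2 + 8) / 6 = 27/6 = 4.5

Step 2 — sample variances and covariances s[i,j] = (1/(n-1)) · Σ_k (x_{k,i} - mean_i) · (x_{k,j} - mean_j), with n-1 = 5:
  s[X,X] = ((-0.6667)·(-0.6667) + (2.3333)·(2.3333) + (-2.6667)·(-2.6667) + (1.3333)·(1.3333) + (2.3333)·(2.3333) + (-2.6667)·(-2.6667)) / 5 = 27.3333/5 = 5.4667
  s[X,Y] = ((-0.6667)·(-0.5) + (2.3333)·(-2.5) + (-2.6667)·(-1.5) + (1.3333)·(3.5) + (2.3333)·(-2.5) + (-2.6667)·(3.5)) / 5 = -12/5 = -2.4
  s[Y,Y] = ((-0.5)·(-0.5) + (-2.5)·(-2.5) + (-1.5)·(-1.5) + (3.5)·(3.5) + (-2.5)·(-2.5) + (3.5)·(3.5)) / 5 = 39.5/5 = 7.9
  Sample standard deviations s_i = √(s[i,i]):
  s(X) = √(5.4667) = 2.3381
  s(Y) = √(7.9) = 2.8107

Step 3 — r_{ij} = s_{ij} / (s_i · s_j):
  r[X,X] = 1 (diagonal).
  r[X,Y] = -2.4 / (2.3381 · 2.8107) = -2.4 / 6.5717 = -0.3652
  r[Y,Y] = 1 (diagonal).

R is symmetric with unit diagonal. Assembling:

R = [[1, -0.3652],
 [-0.3652, 1]]


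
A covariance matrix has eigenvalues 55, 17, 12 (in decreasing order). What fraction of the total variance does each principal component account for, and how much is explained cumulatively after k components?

Step 1 — total variance = trace(Sigma) = Σ λ_i = 55 + 17 + 12 = 84.

Step 2 — fraction explained by component i = λ_i / Σ λ:
  PC1: 55/84 = 0.6548
  PC2: 17/84 = 0.2024
  PC3: 12/84 = 0.1429

Step 3 — cumulative fraction after k components = (λ_1 + ... + λ_k) / Σ λ:
  k = 1: 55/84 = 0.6548
  k = 2: (55 + 17)/84 = 72/84 = 0.8571
  k = 3: (55 + 17 + 12)/84 = 84/84 = 1

Summary (fraction, with percent):

explained: PC1 0.6548 (65.48%), PC2 0.2024 (20.24%), PC3 0.1429 (14.29%);  cumulative: 0.6548, 0.8571, 1


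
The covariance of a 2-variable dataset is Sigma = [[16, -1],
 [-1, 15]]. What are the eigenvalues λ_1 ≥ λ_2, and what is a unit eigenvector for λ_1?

Step 1 — characteristic polynomial of 2×2 Sigma:
  det(Sigma - λI) = λ² - trace · λ + det = 0.
  trace = 16 + 15 = 31, det = 16·15 - (-1)² = 239.
Step 2 — discriminant:
  Δ = trace² - 4·det = 961 - 956 = 5.
Step 3 — eigenvalues:
  λ = (trace ± √Δ)/2 = (31 ± 2.2361)/2,
  λ_1 = 16.618,  λ_2 = 14.382.

Step 4 — unit eigenvector for λ_1: solve (Sigma - λ_1 I)v = 0. First row:
  (16 - 16.618)·v_x + (-1)·v_y = 0, i.e. (-0.618)·v_x + (-1)·v_y = 0,
  so v ∝ (b, λ_1 - a) = (-1, 0.618); multiply by -1 so the first entry is positive: u = (1, -0.618).
  ||u|| = √((1)² + (-0.618)²) = √(1.382) ≈ 1.1756,
  v_1 = u/||u|| ≈ (0.8507, -0.5257) (||v_1|| = 1).

λ_1 = 16.618,  λ_2 = 14.382;  v_1 ≈ (0.8507, -0.5257)


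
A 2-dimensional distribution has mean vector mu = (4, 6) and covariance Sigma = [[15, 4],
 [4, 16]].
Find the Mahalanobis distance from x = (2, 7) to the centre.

Step 1 — centre the observation: (x - mu) = (-2, 1).

Step 2 — invert Sigma. det(Sigma) = 15·16 - (4)² = 224.
  Sigma^{-1} = (1/det) · [[d, -b], [-b, a]] = [[0.0714, -0.0179],
 [-0.0179, 0.067]].

Step 3 — form the quadratic (x - mu)^T · Sigma^{-1} · (x - mu):
  Sigma^{-1} · (x - mu) = (-0.1607, 0.1027).
  (x - mu)^T · [Sigma^{-1} · (x - mu)] = (-2)·(-0.1607) + (1)·(0.1027) = 0.4241.

Step 4 — take square root: d = √(0.4241) ≈ 0.6512.

d(x, mu) = √(0.4241) ≈ 0.6512


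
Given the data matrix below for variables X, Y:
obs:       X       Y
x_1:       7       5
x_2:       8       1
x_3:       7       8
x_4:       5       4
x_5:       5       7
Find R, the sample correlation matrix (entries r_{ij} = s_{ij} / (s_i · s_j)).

Step 1 — column means:
  mean(X) = (7 + 8 + 7 + 5 + 5) / 5 = 32/5 = 6.4
  mean(Y) = (5 + 1 + 8 + 4 + 7) / 5 = 25/5 = 5

Step 2 — sample variances and covariances s[i,j] = (1/(n-1)) · Σ_k (x_{k,i} - mean_i) · (x_{k,j} - mean_j), with n-1 = 4:
  s[X,X] = ((0.6)·(0.6) + (1.6)·(1.6) + (0.6)·(0.6) + (-1.4)·(-1.4) + (-1.4)·(-1.4)) / 4 = 7.2/4 = 1.8
  s[X,Y] = ((0.6)·(0) + (1.6)·(-4) + (0.6)·(3) + (-1.4)·(-1) + (-1.4)·(2)) / 4 = -6/4 = -1.5
  s[Y,Y] = ((0)·(0) + (-4)·(-4) + (3)·(3) + (-1)·(-1) + (2)·(2)) / 4 = 30/4 = 7.5
  Sample standard deviations s_i = √(s[i,i]):
  s(X) = √(1.8) = 1.3416
  s(Y) = √(7.5) = 2.7386

Step 3 — r_{ij} = s_{ij} / (s_i · s_j):
  r[X,X] = 1 (diagonal).
  r[X,Y] = -1.5 / (1.3416 · 2.7386) = -1.5 / 3.6742 = -0.4082
  r[Y,Y] = 1 (diagonal).

R is symmetric with unit diagonal. Assembling:

R = [[1, -0.4082],
 [-0.4082, 1]]


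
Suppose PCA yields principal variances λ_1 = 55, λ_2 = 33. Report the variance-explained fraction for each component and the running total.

Step 1 — total variance = trace(Sigma) = Σ λ_i = 55 + 33 = 88.

Step 2 — fraction explained by component i = λ_i / Σ λ:
  PC1: 55/88 = 0.625
  PC2: 33/88 = 0.375

Step 3 — cumulative fraction after k components = (λ_1 + ... + λ_k) / Σ λ:
  k = 1: 55/88 = 0.625
  k = 2: (55 + 33)/88 = 88/88 = 1

Summary (fraction, with percent):

explained: PC1 0.625 (62.5%), PC2 0.375 (37.5%);  cumulative: 0.625, 1


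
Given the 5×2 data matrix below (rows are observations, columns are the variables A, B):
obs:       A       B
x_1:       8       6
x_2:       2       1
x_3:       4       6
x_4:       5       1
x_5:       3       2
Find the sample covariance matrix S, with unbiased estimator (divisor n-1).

Step 1 — column means:
  mean(A) = (8 + 2 + 4 + 5 + 3) / 5 = 22/5 = 4.4
  mean(B) = (6 + 1 + 6 + 1 + 2) / 5 = 16/5 = 3.2

Step 2 — sample covariance S[i,j] = (1/(n-1)) · Σ_k (x_{k,i} - mean_i) · (x_{k,j} - mean_j), with n-1 = 4.
  S[A,A] = ((3.6)·(3.6) + (-2.4)·(-2.4) + (-0.4)·(-0.4) + (0.6)·(0.6) + (-1.4)·(-1.4)) / 4 = 21.2/4 = 5.3
  S[A,B] = ((3.6)·(2.8) + (-2.4)·(-2.2) + (-0.4)·(2.8) + (0.6)·(-2.2) + (-1.4)·(-1.2)) / 4 = 14.6/4 = 3.65
  S[B,B] = ((2.8)·(2.8) + (-2.2)·(-2.2) + (2.8)·(2.8) + (-2.2)·(-2.2) + (-1.2)·(-1.2)) / 4 = 26.8/4 = 6.7

S is symmetric (S[j,i] = S[i,j]). Assembling:

S = [[5.3, 3.65],
 [3.65, 6.7]]


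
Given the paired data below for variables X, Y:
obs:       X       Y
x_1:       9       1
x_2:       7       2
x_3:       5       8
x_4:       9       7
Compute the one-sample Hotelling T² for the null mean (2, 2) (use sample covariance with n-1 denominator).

Step 1 — sample mean vector:
  mean(X) = (9 + 7 + 5 + 9) / 4 = 30/4 = 7.5
  mean(Y) = (1 + 2 + 8 + 7) / 4 = 18/4 = 4.5
  x̄ = (7.5, 4.5),  deviation x̄ - mu_0 = (7.5, 4.5) - (2, 2) = (5.5, 2.5).

Step 2 — sample covariance matrix, S[i,j] = (1/(n-1)) · Σ_k (x_{k,i} - mean_i) · (x_{k,j} - mean_j), divisor n-1 = 3:
  S[X,X] = ((1.5)·(1.5) + (-0.5)·(-0.5) + (-2.5)·(-2.5) + (1.5)·(1.5)) / 3 = 11/3 = 3.6667
  S[X,Y] = ((1.5)·(-3.5) + (-0.5)·(-2.5) + (-2.5)·(3.5) + (1.5)·(2.5)) / 3 = -9/3 = -3
  S[Y,Y] = ((-3.5)·(-3.5) + (-2.5)·(-2.5) + (3.5)·(3.5) + (2.5)·(2.5)) / 3 = 37/3 = 12.3333
  S = [[3.6667, -3],
 [-3, 12.3333]].

Step 3 — invert S. det(S) = 3.6667·12.3333 - (-3)² = 36.2222.
  S^{-1} = (1/det) · [[d, -b], [-b, a]] = [[0.3405, 0.0828],
 [0.0828, 0.1012]].

Step 4 — quadratic form (x̄ - mu_0)^T · S^{-1} · (x̄ - mu_0):
  S^{-1} · (x̄ - mu_0) = (2.0798, 0.7086),
  (x̄ - mu_0)^T · [...] = (5.5)·(2.0798) + (2.5)·(0.7086) = 13.2101.

Step 5 — scale by n: T² = 4 · 13.2101 = 52.8405.

T² ≈ 52.8405


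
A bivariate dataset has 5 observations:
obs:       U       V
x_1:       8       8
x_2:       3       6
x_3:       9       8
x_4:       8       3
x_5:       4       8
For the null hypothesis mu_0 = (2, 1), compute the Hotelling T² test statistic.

Step 1 — sample mean vector:
  mean(U) = (8 + 3 + 9 + 8 + 4) / 5 = 32/5 = 6.4
  mean(V) = (8 + 6 + 8 + 3 + 8) / 5 = 33/5 = 6.6
  x̄ = (6.4, 6.6),  deviation x̄ - mu_0 = (6.4, 6.6) - (2, 1) = (4.4, 5.6).

Step 2 — sample covariance matrix, S[i,j] = (1/(n-1)) · Σ_k (x_{k,i} - mean_i) · (x_{k,j} - mean_j), divisor n-1 = 4:
  S[U,U] = ((1.6)·(1.6) + (-3.4)·(-3.4) + (2.6)·(2.6) + (1.6)·(1.6) + (-2.4)·(-2.4)) / 4 = 29.2/4 = 7.3
  S[U,V] = ((1.6)·(1.4) + (-3.4)·(-0.6) + (2.6)·(1.4) + (1.6)·(-3.6) + (-2.4)·(1.4)) / 4 = -1.2/4 = -0.3
  S[V,V] = ((1.4)·(1.4) + (-0.6)·(-0.6) + (1.4)·(1.4) + (-3.6)·(-3.6) + (1.4)·(1.4)) / 4 = 19.2/4 = 4.8
  S = [[7.3, -0.3],
 [-0.3, 4.8]].

Step 3 — invert S. det(S) = 7.3·4.8 - (-0.3)² = 34.95.
  S^{-1} = (1/det) · [[d, -b], [-b, a]] = [[0.1373, 0.0086],
 [0.0086, 0.2089]].

Step 4 — quadratic form (x̄ - mu_0)^T · S^{-1} · (x̄ - mu_0):
  S^{-1} · (x̄ - mu_0) = (0.6524, 1.2074),
  (x̄ - mu_0)^T · [...] = (4.4)·(0.6524) + (5.6)·(1.2074) = 9.632.

Step 5 — scale by n: T² = 5 · 9.632 = 48.1602.

T² ≈ 48.1602


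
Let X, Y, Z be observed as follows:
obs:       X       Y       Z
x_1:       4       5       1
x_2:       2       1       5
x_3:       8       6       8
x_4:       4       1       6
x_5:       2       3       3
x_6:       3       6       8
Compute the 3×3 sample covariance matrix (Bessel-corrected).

Step 1 — column means:
  mean(X) = (4 + 2 + 8 + 4 + 2 + 3) / 6 = 23/6 = 3.8333
  mean(Y) = (5 + 1 + 6 + 1 + 3 + 6) / 6 = 22/6 = 3.6667
  mean(Z) = (1 + 5 + 8 + 6 + 3 + 8) / 6 = 31/6 = 5.1667

Step 2 — sample covariance S[i,j] = (1/(n-1)) · Σ_k (x_{k,i} - mean_i) · (x_{k,j} - mean_j), with n-1 = 5.
  S[X,X] = ((0.1667)·(0.1667) + (-1.8333)·(-1.8333) + (4.1667)·(4.1667) + (0.1667)·(0.1667) + (-1.8333)·(-1.8333) + (-0.8333)·(-0.8333)) / 5 = 24.8333/5 = 4.9667
  S[X,Y] = ((0.1667)·(1.3333) + (-1.8333)·(-2.6667) + (4.1667)·(2.3333) + (0.1667)·(-2.6667) + (-1.8333)·(-0.6667) + (-0.8333)·(2.3333)) / 5 = 13.6667/5 = 2.7333
  S[X,Z] = ((0.1667)·(-4.1667) + (-1.8333)·(-0.1667) + (4.1667)·(2.8333) + (0.1667)·(0.8333) + (-1.8333)·(-2.1667) + (-0.8333)·(2.8333)) / 5 = 13.1667/5 = 2.6333
  S[Y,Y] = ((1.3333)·(1.3333) + (-2.6667)·(-2.6667) + (2.3333)·(2.3333) + (-2.6667)·(-2.6667) + (-0.6667)·(-0.6667) + (2.3333)·(2.3333)) / 5 = 27.3333/5 = 5.4667
  S[Y,Z] = ((1.3333)·(-4.1667) + (-2.6667)·(-0.1667) + (2.3333)·(2.8333) + (-2.6667)·(0.8333) + (-0.6667)·(-2.1667) + (2.3333)·(2.8333)) / 5 = 7.3333/5 = 1.4667
  S[Z,Z] = ((-4.1667)·(-4.1667) + (-0.1667)·(-0.1667) + (2.8333)·(2.8333) + (0.8333)·(0.8333) + (-2.1667)·(-2.1667) + (2.8333)·(2.8333)) / 5 = 38.8333/5 = 7.7667

S is symmetric (S[j,i] = S[i,j]). Assembling:

S = [[4.9667, 2.7333, 2.6333],
 [2.7333, 5.4667, 1.4667],
 [2.6333, 1.4667, 7.7667]]


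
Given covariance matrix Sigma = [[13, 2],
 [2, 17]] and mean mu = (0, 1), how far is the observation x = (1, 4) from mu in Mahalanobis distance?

Step 1 — centre the observation: (x - mu) = (1, 3).

Step 2 — invert Sigma. det(Sigma) = 13·17 - (2)² = 217.
  Sigma^{-1} = (1/det) · [[d, -b], [-b, a]] = [[0.0783, -0.0092],
 [-0.0092, 0.0599]].

Step 3 — form the quadratic (x - mu)^T · Sigma^{-1} · (x - mu):
  Sigma^{-1} · (x - mu) = (0.0507, 0.1705).
  (x - mu)^T · [Sigma^{-1} · (x - mu)] = (1)·(0.0507) + (3)·(0.1705) = 0.5622.

Step 4 — take square root: d = √(0.5622) ≈ 0.7498.

d(x, mu) = √(0.5622) ≈ 0.7498


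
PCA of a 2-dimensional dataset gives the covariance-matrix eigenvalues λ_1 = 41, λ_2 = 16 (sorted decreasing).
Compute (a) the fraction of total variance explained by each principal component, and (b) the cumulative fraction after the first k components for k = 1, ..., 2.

Step 1 — total variance = trace(Sigma) = Σ λ_i = 41 + 16 = 57.

Step 2 — fraction explained by component i = λ_i / Σ λ:
  PC1: 41/57 = 0.7193
  PC2: 16/57 = 0.2807

Step 3 — cumulative fraction after k components = (λ_1 + ... + λ_k) / Σ λ:
  k = 1: 41/57 = 0.7193
  k = 2: (41 + 16)/57 = 57/57 = 1

Summary (fraction, with percent):

explained: PC1 0.7193 (71.93%), PC2 0.2807 (28.07%);  cumulative: 0.7193, 1


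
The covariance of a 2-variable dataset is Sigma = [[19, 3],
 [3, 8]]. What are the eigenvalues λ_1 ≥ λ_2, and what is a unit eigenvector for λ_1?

Step 1 — characteristic polynomial of 2×2 Sigma:
  det(Sigma - λI) = λ² - trace · λ + det = 0.
  trace = 19 + 8 = 27, det = 19·8 - (3)² = 143.
Step 2 — discriminant:
  Δ = trace² - 4·det = 729 - 572 = 157.
Step 3 — eigenvalues:
  λ = (trace ± √Δ)/2 = (27 ± 12.53)/2,
  λ_1 = 19.765,  λ_2 = 7.235.

Step 4 — unit eigenvector for λ_1: solve (Sigma - λ_1 I)v = 0. First row:
  (19 - 19.765)·v_x + (3)·v_y = 0, i.e. (-0.765)·v_x + (3)·v_y = 0,
  so v ∝ (b, λ_1 - a) = (3, 0.765) = u.
  ||u|| = √((3)² + (0.765)²) = √(9.5852) ≈ 3.096,
  v_1 = u/||u|| ≈ (0.969, 0.2471) (||v_1|| = 1).

λ_1 = 19.765,  λ_2 = 7.235;  v_1 ≈ (0.969, 0.2471)


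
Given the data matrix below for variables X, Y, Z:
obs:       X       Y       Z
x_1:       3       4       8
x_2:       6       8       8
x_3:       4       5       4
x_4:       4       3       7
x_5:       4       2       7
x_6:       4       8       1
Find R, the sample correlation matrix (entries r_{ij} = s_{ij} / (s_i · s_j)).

Step 1 — column means:
  mean(X) = (3 + 6 + 4 + 4 + 4 + 4) / 6 = 25/6 = 4.1667
  mean(Y) = (4 + 8 + 5 + 3 + 2 + 8) / 6 = 30/6 = 5
  mean(Z) = (8 + 8 + 4 + 7 + 7 + 1) / 6 = 35/6 = 5.8333

Step 2 — sample variances and covariances s[i,j] = (1/(n-1)) · Σ_k (x_{k,i} - mean_i) · (x_{k,j} - mean_j), with n-1 = 5:
  s[X,X] = ((-1.1667)·(-1.1667) + (1.8333)·(1.8333) + (-0.1667)·(-0.1667) + (-0.1667)·(-0.1667) + (-0.1667)·(-0.1667) + (-0.1667)·(-0.1667)) / 5 = 4.8333/5 = 0.9667
  s[X,Y] = ((-1.1667)·(-1) + (1.8333)·(3) + (-0.1667)·(0) + (-0.1667)·(-2) + (-0.1667)·(-3) + (-0.1667)·(3)) / 5 = 7/5 = 1.4
  s[X,Z] = ((-1.1667)·(2.1667) + (1.8333)·(2.1667) + (-0.1667)·(-1.8333) + (-0.1667)·(1.1667) + (-0.1667)·(1.1667) + (-0.1667)·(-4.8333)) / 5 = 2.1667/5 = 0.4333
  s[Y,Y] = ((-1)·(-1) + (3)·(3) + (0)·(0) + (-2)·(-2) + (-3)·(-3) + (3)·(3)) / 5 = 32/5 = 6.4
  s[Y,Z] = ((-1)·(2.1667) + (3)·(2.1667) + (0)·(-1.8333) + (-2)·(1.1667) + (-3)·(1.1667) + (3)·(-4.8333)) / 5 = -16/5 = -3.2
  s[Z,Z] = ((2.1667)·(2.1667) + (2.1667)·(2.1667) + (-1.8333)·(-1.8333) + (1.1667)·(1.1667) + (1.1667)·(1.1667) + (-4.8333)·(-4.8333)) / 5 = 38.8333/5 = 7.7667
  Sample standard deviations s_i = √(s[i,i]):
  s(X) = √(0.9667) = 0.9832
  s(Y) = √(6.4) = 2.5298
  s(Z) = √(7.7667) = 2.7869

Step 3 — r_{ij} = s_{ij} / (s_i · s_j):
  r[X,X] = 1 (diagonal).
  r[X,Y] = 1.4 / (0.9832 · 2.5298) = 1.4 / 2.4873 = 0.5629
  r[X,Z] = 0.4333 / (0.9832 · 2.7869) = 0.4333 / 2.74 = 0.1581
  r[Y,Y] = 1 (diagonal).
  r[Y,Z] = -3.2 / (2.5298 · 2.7869) = -3.2 / 7.0503 = -0.4539
  r[Z,Z] = 1 (diagonal).

R is symmetric with unit diagonal. Assembling:

R = [[1, 0.5629, 0.1581],
 [0.5629, 1, -0.4539],
 [0.1581, -0.4539, 1]]


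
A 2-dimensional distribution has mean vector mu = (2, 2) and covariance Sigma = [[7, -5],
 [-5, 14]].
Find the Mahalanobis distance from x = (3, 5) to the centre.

Step 1 — centre the observation: (x - mu) = (1, 3).

Step 2 — invert Sigma. det(Sigma) = 7·14 - (-5)² = 73.
  Sigma^{-1} = (1/det) · [[d, -b], [-b, a]] = [[0.1918, 0.0685],
 [0.0685, 0.0959]].

Step 3 — form the quadratic (x - mu)^T · Sigma^{-1} · (x - mu):
  Sigma^{-1} · (x - mu) = (0.3973, 0.3562).
  (x - mu)^T · [Sigma^{-1} · (x - mu)] = (1)·(0.3973) + (3)·(0.3562) = 1.4658.

Step 4 — take square root: d = √(1.4658) ≈ 1.2107.

d(x, mu) = √(1.4658) ≈ 1.2107


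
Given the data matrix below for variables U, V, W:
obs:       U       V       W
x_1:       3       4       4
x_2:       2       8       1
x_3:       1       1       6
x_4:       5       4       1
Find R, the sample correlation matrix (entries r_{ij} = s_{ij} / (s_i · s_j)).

Step 1 — column means:
  mean(U) = (3 + 2 + 1 + 5) / 4 = 11/4 = 2.75
  mean(V) = (4 + 8 + 1 + 4) / 4 = 17/4 = 4.25
  mean(W) = (4 + 1 + 6 + 1) / 4 = 12/4 = 3

Step 2 — sample variances and covariances s[i,j] = (1/(n-1)) · Σ_k (x_{k,i} - mean_i) · (x_{k,j} - mean_j), with n-1 = 3:
  s[U,U] = ((0.25)·(0.25) + (-0.75)·(-0.75) + (-1.75)·(-1.75) + (2.25)·(2.25)) / 3 = 8.75/3 = 2.9167
  s[U,V] = ((0.25)·(-0.25) + (-0.75)·(3.75) + (-1.75)·(-3.25) + (2.25)·(-0.25)) / 3 = 2.25/3 = 0.75
  s[U,W] = ((0.25)·(1) + (-0.75)·(-2) + (-1.75)·(3) + (2.25)·(-2)) / 3 = -8/3 = -2.6667
  s[V,V] = ((-0.25)·(-0.25) + (3.75)·(3.75) + (-3.25)·(-3.25) + (-0.25)·(-0.25)) / 3 = 24.75/3 = 8.25
  s[V,W] = ((-0.25)·(1) + (3.75)·(-2) + (-3.25)·(3) + (-0.25)·(-2)) / 3 = -17/3 = -5.6667
  s[W,W] = ((1)·(1) + (-2)·(-2) + (3)·(3) + (-2)·(-2)) / 3 = 18/3 = 6
  Sample standard deviations s_i = √(s[i,i]):
  s(U) = √(2.9167) = 1.7078
  s(V) = √(8.25) = 2.8723
  s(W) = √(6) = 2.4495

Step 3 — r_{ij} = s_{ij} / (s_i · s_j):
  r[U,U] = 1 (diagonal).
  r[U,V] = 0.75 / (1.7078 · 2.8723) = 0.75 / 4.9054 = 0.1529
  r[U,W] = -2.6667 / (1.7078 · 2.4495) = -2.6667 / 4.1833 = -0.6375
  r[V,V] = 1 (diagonal).
  r[V,W] = -5.6667 / (2.8723 · 2.4495) = -5.6667 / 7.0356 = -0.8054
  r[W,W] = 1 (diagonal).

R is symmetric with unit diagonal. Assembling:

R = [[1, 0.1529, -0.6375],
 [0.1529, 1, -0.8054],
 [-0.6375, -0.8054, 1]]


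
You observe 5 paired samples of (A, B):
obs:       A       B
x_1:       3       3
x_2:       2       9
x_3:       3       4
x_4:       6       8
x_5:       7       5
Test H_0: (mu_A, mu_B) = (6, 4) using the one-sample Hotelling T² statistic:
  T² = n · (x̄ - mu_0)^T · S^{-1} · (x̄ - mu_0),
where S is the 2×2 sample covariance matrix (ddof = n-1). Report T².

Step 1 — sample mean vector:
  mean(A) = (3 + 2 + 3 + 6 + 7) / 5 = 21/5 = 4.2
  mean(B) = (3 + 9 + 4 + 8 + 5) / 5 = 29/5 = 5.8
  x̄ = (4.2, 5.8),  deviation x̄ - mu_0 = (4.2, 5.8) - (6, 4) = (-1.8, 1.8).

Step 2 — sample covariance matrix, S[i,j] = (1/(n-1)) · Σ_k (x_{k,i} - mean_i) · (x_{k,j} - mean_j), divisor n-1 = 4:
  S[A,A] = ((-1.2)·(-1.2) + (-2.2)·(-2.2) + (-1.2)·(-1.2) + (1.8)·(1.8) + (2.8)·(2.8)) / 4 = 18.8/4 = 4.7
  S[A,B] = ((-1.2)·(-2.8) + (-2.2)·(3.2) + (-1.2)·(-1.8) + (1.8)·(2.2) + (2.8)·(-0.8)) / 4 = 0.2/4 = 0.05
  S[B,B] = ((-2.8)·(-2.8) + (3.2)·(3.2) + (-1.8)·(-1.8) + (2.2)·(2.2) + (-0.8)·(-0.8)) / 4 = 26.8/4 = 6.7
  S = [[4.7, 0.05],
 [0.05, 6.7]].

Step 3 — invert S. det(S) = 4.7·6.7 - (0.05)² = 31.4875.
  S^{-1} = (1/det) · [[d, -b], [-b, a]] = [[0.2128, -0.0016],
 [-0.0016, 0.1493]].

Step 4 — quadratic form (x̄ - mu_0)^T · S^{-1} · (x̄ - mu_0):
  S^{-1} · (x̄ - mu_0) = (-0.3859, 0.2715),
  (x̄ - mu_0)^T · [...] = (-1.8)·(-0.3859) + (1.8)·(0.2715) = 1.1833.

Step 5 — scale by n: T² = 5 · 1.1833 = 5.9166.

T² ≈ 5.9166


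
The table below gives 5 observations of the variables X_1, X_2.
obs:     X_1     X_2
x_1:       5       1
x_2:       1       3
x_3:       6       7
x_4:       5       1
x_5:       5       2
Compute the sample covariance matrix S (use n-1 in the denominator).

Step 1 — column means:
  mean(X_1) = (5 + 1 + 6 + 5 + 5) / 5 = 22/5 = 4.4
  mean(X_2) = (1 + 3 + 7 + 1 + 2) / 5 = 14/5 = 2.8

Step 2 — sample covariance S[i,j] = (1/(n-1)) · Σ_k (x_{k,i} - mean_i) · (x_{k,j} - mean_j), with n-1 = 4.
  S[X_1,X_1] = ((0.6)·(0.6) + (-3.4)·(-3.4) + (1.6)·(1.6) + (0.6)·(0.6) + (0.6)·(0.6)) / 4 = 15.2/4 = 3.8
  S[X_1,X_2] = ((0.6)·(-1.8) + (-3.4)·(0.2) + (1.6)·(4.2) + (0.6)·(-1.8) + (0.6)·(-0.8)) / 4 = 3.4/4 = 0.85
  S[X_2,X_2] = ((-1.8)·(-1.8) + (0.2)·(0.2) + (4.2)·(4.2) + (-1.8)·(-1.8) + (-0.8)·(-0.8)) / 4 = 24.8/4 = 6.2

S is symmetric (S[j,i] = S[i,j]). Assembling:

S = [[3.8, 0.85],
 [0.85, 6.2]]


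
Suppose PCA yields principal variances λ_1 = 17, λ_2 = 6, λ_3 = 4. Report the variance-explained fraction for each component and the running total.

Step 1 — total variance = trace(Sigma) = Σ λ_i = 17 + 6 + 4 = 27.

Step 2 — fraction explained by component i = λ_i / Σ λ:
  PC1: 17/27 = 0.6296
  PC2: 6/27 = 0.2222
  PC3: 4/27 = 0.1481

Step 3 — cumulative fraction after k components = (λ_1 + ... + λ_k) / Σ λ:
  k = 1: 17/27 = 0.6296
  k = 2: (17 + 6)/27 = 23/27 = 0.8519
  k = 3: (17 + 6 + 4)/27 = 27/27 = 1

Summary (fraction, with percent):

explained: PC1 0.6296 (62.96%), PC2 0.2222 (22.22%), PC3 0.1481 (14.81%);  cumulative: 0.6296, 0.8519, 1


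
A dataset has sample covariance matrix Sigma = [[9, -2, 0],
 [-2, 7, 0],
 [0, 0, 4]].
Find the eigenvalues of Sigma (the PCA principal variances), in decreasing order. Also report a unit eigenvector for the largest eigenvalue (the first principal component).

Step 1 — characteristic polynomial p(λ) = det(λI - Sigma) = λ³ - tr·λ² + c_1·λ - det, where tr = trace, c_1 = sum of the principal 2×2 minors, det = det(Sigma):
  tr = 9 + 7 + 4 = 20,
  c_1 = (9·7 - (-2)²) + (9·4 - (0)²) + (7·4 - (0)²) = 59 + 36 + 28 = 123,
  det = 9·(7·4 - (0)²) - (-2)·((-2)·4 - (0)·(0)) + (0)·((-2)·(0) - 7·(0)) = 9·(28) - (-2)·(-8) + (0)·(0) = 236.
  So p(λ) = λ³ - 20λ² + 123λ - 236.
Step 2 — look for an integer root (rational root theorem: any rational root is an integer divisor of 236). Testing λ = 4:
  p(4) = 64 - 320 + 492 - 236 = 0  ✓
  Dividing out (λ - 4): p(λ) = (λ - 4)(λ² - 16λ + 59).
Step 3 — remaining eigenvalues from the quadratic λ² - 16λ + 59 = 0:
  Δ = 16² - 4·59 = 256 - 236 = 20,  λ = (16 ± √20)/2 = (16 ± 4.4721)/2 ≈ 10.2361 or 5.7639.
  Sorted: λ_1 = 10.2361,  λ_2 = 5.7639,  λ_3 = 4  (check: sum = 20 = tr ✓).

Step 4 — unit eigenvector for λ_1 ≈ 10.2361: v spans the null space of (Sigma - λ_1 I), whose rows are
  r_1 = (-1.2361, -2, 0),  r_2 = (-2, -3.2361, 0),  r_3 = (0, 0, -6.2361).
  v is orthogonal to every row, so take v ∝ r_1 × r_3 = ((-2)·(-6.2361) - (0)·(0), (0)·(0) - (-1.2361)·(-6.2361), (-1.2361)·(0) - (-2)·(0)) ≈ (12.4721, -7.7082, 0).
  Let u = (12.4721, -7.7082, 0).
  ||u|| = √((12.4721)² + (-7.7082)² + (0)²) = √(214.9706) ≈ 14.6619,  v_1 = u/||u|| ≈ (0.8507, -0.5257, 0) (||v_1|| = 1).

λ_1 = 10.2361,  λ_2 = 5.7639,  λ_3 = 4;  v_1 ≈ (0.8507, -0.5257, 0)


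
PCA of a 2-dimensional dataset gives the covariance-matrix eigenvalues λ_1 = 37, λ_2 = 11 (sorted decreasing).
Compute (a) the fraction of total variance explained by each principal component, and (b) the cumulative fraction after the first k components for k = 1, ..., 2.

Step 1 — total variance = trace(Sigma) = Σ λ_i = 37 + 11 = 48.

Step 2 — fraction explained by component i = λ_i / Σ λ:
  PC1: 37/48 = 0.7708
  PC2: 11/48 = 0.2292

Step 3 — cumulative fraction after k components = (λ_1 + ... + λ_k) / Σ λ:
  k = 1: 37/48 = 0.7708
  k = 2: (37 + 11)/48 = 48/48 = 1

Summary (fraction, with percent):

explained: PC1 0.7708 (77.08%), PC2 0.2292 (22.92%);  cumulative: 0.7708, 1


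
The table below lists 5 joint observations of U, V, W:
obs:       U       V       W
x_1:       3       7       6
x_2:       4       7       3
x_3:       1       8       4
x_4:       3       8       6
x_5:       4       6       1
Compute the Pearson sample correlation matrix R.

Step 1 — column means:
  mean(U) = (3 + 4 + 1 + 3 + 4) / 5 = 15/5 = 3
  mean(V) = (7 + 7 + 8 + 8 + 6) / 5 = 36/5 = 7.2
  mean(W) = (6 + 3 + 4 + 6 + 1) / 5 = 20/5 = 4

Step 2 — sample variances and covariances s[i,j] = (1/(n-1)) · Σ_k (x_{k,i} - mean_i) · (x_{k,j} - mean_j), with n-1 = 4:
  s[U,U] = ((0)·(0) + (1)·(1) + (-2)·(-2) + (0)·(0) + (1)·(1)) / 4 = 6/4 = 1.5
  s[U,V] = ((0)·(-0.2) + (1)·(-0.2) + (-2)·(0.8) + (0)·(0.8) + (1)·(-1.2)) / 4 = -3/4 = -0.75
  s[U,W] = ((0)·(2) + (1)·(-1) + (-2)·(0) + (0)·(2) + (1)·(-3)) / 4 = -4/4 = -1
  s[V,V] = ((-0.2)·(-0.2) + (-0.2)·(-0.2) + (0.8)·(0.8) + (0.8)·(0.8) + (-1.2)·(-1.2)) / 4 = 2.8/4 = 0.7
  s[V,W] = ((-0.2)·(2) + (-0.2)·(-1) + (0.8)·(0) + (0.8)·(2) + (-1.2)·(-3)) / 4 = 5/4 = 1.25
  s[W,W] = ((2)·(2) + (-1)·(-1) + (0)·(0) + (2)·(2) + (-3)·(-3)) / 4 = 18/4 = 4.5
  Sample standard deviations s_i = √(s[i,i]):
  s(U) = √(1.5) = 1.2247
  s(V) = √(0.7) = 0.8367
  s(W) = √(4.5) = 2.1213

Step 3 — r_{ij} = s_{ij} / (s_i · s_j):
  r[U,U] = 1 (diagonal).
  r[U,V] = -0.75 / (1.2247 · 0.8367) = -0.75 / 1.0247 = -0.7319
  r[U,W] = -1 / (1.2247 · 2.1213) = -1 / 2.5981 = -0.3849
  r[V,V] = 1 (diagonal).
  r[V,W] = 1.25 / (0.8367 · 2.1213) = 1.25 / 1.7748 = 0.7043
  r[W,W] = 1 (diagonal).

R is symmetric with unit diagonal. Assembling:

R = [[1, -0.7319, -0.3849],
 [-0.7319, 1, 0.7043],
 [-0.3849, 0.7043, 1]]
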